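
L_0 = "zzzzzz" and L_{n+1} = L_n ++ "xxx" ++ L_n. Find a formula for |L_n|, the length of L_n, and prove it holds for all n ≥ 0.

Claim: |L_n| = 9·2^n − 3.

Base case: |L_0| = 6, and 9·2^0 − 3 = 6.
Assume |L_k| = 9·2^k − 3.
Then |L_{k+1}| = |L_k| + 3 + |L_k| = 2|L_k| + 3 = 2(9·2^k − 3) + 3 = 9·2^{k+1} − 6 + 3 = 9·2^{k+1} − 3.
So the formula holds for k+1, and by induction |L_n| = 9·2^n − 3 for all n ≥ 0.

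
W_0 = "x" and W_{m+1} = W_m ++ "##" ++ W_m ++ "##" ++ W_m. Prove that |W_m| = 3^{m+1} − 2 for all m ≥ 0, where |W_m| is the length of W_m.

Base case: |W_0| = 1, and 3^{0+1} − 2 = 1.
Assume |W_k| = 3^{k+1} − 2.
Then |W_{k+1}| = 3|W_k| + 4 = 3(3^{k+1} − 2) + 4 = 3^{k+2} − 6 + 4 = 3^{k+2} − 2.
So the formula holds for k+1, and by induction |W_m| = 3^{m+1} − 2 for all m ≥ 0.

|W_m| = 3^{m+1} − 2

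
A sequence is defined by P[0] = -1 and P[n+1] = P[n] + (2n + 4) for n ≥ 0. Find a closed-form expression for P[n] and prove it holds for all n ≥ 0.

Claim: P[n] = n^2 + 3n − 1.

Base case: P[0] = -1, and 0^2 + 3·0 − 1 = -1.
Assume P[m] = m^2 + 3m − 1.
Then P[m+1] = P[m] + (2m + 4) = (m^2 + 3m − 1) + (2m + 4) = m^2 + 5m + 3,
and (m+1)^2 + 3·(m+1) − 1 = m^2 + 5m + 3.
Hence P[n] = n^2 + 3n − 1 for every n ≥ 0, by induction.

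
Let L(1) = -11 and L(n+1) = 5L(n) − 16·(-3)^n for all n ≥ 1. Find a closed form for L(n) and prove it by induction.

Claim: L(n) = -5^n + 2·(-3)^n.

Base case: L(1) = -11, and -5^1 + 2·(-3)^1 = -5 − 6 = -11.
Assume L(r) = -5^r + 2·(-3)^r for some r ≥ 1.
Then L(r+1) = 5L(r) − 16·(-3)^r = 5·(-5^r + 2·(-3)^r) − 16·(-3)^r = -5^{r+1} + 10·(-3)^r − 16·(-3)^r = -5^{r+1} − 6·(-3)^r = -5^{r+1} + 2·(-3)^{r+1}.
This completes the inductive step, so L(n) = -5^n + 2·(-3)^n for all n ≥ 1.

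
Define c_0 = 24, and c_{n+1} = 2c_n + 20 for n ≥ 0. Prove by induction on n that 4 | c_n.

Base case: c_0 = 24 = 4·6, so 4 | c_0.
Assume 4 | c_r, so c_r = 4t for some integer t.
Then c_{r+1} = 2c_r + 20 = 2·(4t) + 20 = 4(2t + 5), so 4 | c_{r+1}.
By induction, 4 | c_n for all n ≥ 0.

4 | c_n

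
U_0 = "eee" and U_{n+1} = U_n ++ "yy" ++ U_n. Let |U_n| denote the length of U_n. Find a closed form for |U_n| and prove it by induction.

Claim: |U_n| = 5·2^n − 2.

Base case: |U_0| = 3, and 5·2^0 − 2 = 3.
Assume |U_j| = 5·2^j − 2.
Then |U_{j+1}| = |U_j| + 2 + |U_j| = 2|U_j| + 2 = 2(5·2^j − 2) + 2 = 5·2^{j+1} − 4 + 2 = 5·2^{j+1} − 2.
By induction, |U_n| = 5·2^n − 2 for all n ≥ 0.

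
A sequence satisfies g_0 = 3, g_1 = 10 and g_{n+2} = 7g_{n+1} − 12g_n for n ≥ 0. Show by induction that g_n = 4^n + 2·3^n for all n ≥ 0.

Base cases: g_0 = 3 and 4^0 + 2·3^0 = 3; g_1 = 10 and 4^1 + 2·3^1 = 10.
Assume g_j = 4^j + 2·3^j for all 0 ≤ j ≤ r, where r ≥ 1.
Then g_{r+1} = 7g_r − 12g_{r−1} = 7·(4^r + 2·3^r) − 12·(4^{r−1} + 2·3^{r−1}) = (7·4 − 12)4^{r−1} + 2·(7·3 − 12)3^{r−1} = 16·4^{r−1} + 18·3^{r−1} = 4^{r+1} + 2·3^{r+1}.
Hence g_n = 4^n + 2·3^n for every n ≥ 0, by strong induction.

g_n = 4^n + 2·3^n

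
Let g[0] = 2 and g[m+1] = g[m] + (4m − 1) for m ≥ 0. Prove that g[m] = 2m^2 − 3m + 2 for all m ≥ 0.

Base case: g[0] = 2, and 2·0^2 − 3·0 + 2 = 2.
Assume g[j] = 2j^2 − 3j + 2.
Then g[j+1] = g[j] + (4j − 1) = (2j^2 − 3j + 2) + (4j − 1) = 2j^2 + j + 1,
and 2·(j+1)^2 − 3·(j+1) + 2 = 2j^2 + j + 1.
Hence g[m] = 2m^2 − 3m + 2 for every m ≥ 0, by induction.

g[m] = 2m^2 − 3m + 2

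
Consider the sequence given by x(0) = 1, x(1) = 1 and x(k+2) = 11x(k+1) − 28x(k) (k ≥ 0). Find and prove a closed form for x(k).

Claim: x(k) = -7^k + 2·4^k.

Base cases: x(0) = 1 and -7^0 + 2·4^0 = 1; x(1) = 1 and -7^1 + 2·4^1 = 1.
Assume x(j) = -7^j + 2·4^j for all 0 ≤ j ≤ r, where r ≥ 1.
Then x(r+1) = 11x(r) − 28x(r−1) = 11·(-7^r + 2·4^r) − 28·(-7^{r−1} + 2·4^{r−1}) = -(11·7 − 28)7^{r−1} + 2·(11·4 − 28)4^{r−1} = -49·7^{r−1} + 32·4^{r−1} = -7^{r+1} + 2·4^{r+1}.
Hence x(k) = -7^k + 2·4^k for every k ≥ 0, by strong induction.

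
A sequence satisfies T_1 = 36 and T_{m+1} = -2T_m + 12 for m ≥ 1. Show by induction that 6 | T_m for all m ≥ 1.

Base case: T_1 = 36 = 6·6, so 6 | T_1.
Assume 6 | T_r, so T_r = 6t for some integer t.
Then T_{r+1} = -2T_r + 12 = -2·(6t) + 12 = 6(-2t + 2), so 6 | T_{r+1}.
Hence 6 | T_m for every m ≥ 1, by induction.

6 | T_m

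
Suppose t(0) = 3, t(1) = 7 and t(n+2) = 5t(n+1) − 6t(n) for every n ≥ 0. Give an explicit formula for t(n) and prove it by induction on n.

Claim: t(n) = 3^n + 2·2^n.

Base cases: t(0) = 3 and 3^0 + 2·2^0 = 3; t(1) = 7 and 3^1 + 2·2^1 = 7.
Assume t(i) = 3^i + 2·2^i for all 0 ≤ i ≤ j, where j ≥ 1.
Then t(j+1) = 5t(j) − 6t(j−1) = 5·(3^j + 2·2^j) − 6·(3^{j−1} + 2·2^{j−1}) = (5·3 − 6)3^{j−1} + 2·(5·2 − 6)2^{j−1} = 9·3^{j−1} + 8·2^{j−1} = 3^{j+1} + 2·2^{j+1}.
By strong induction, t(n) = 3^n + 2·2^n for all n ≥ 0.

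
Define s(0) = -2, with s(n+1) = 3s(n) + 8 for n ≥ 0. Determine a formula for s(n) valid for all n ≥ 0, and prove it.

Claim: s(n) = 2·3^n − 4.

Base case: s(0) = -2, and 2·3^0 − 4 = 2 − 4 = -2.
Assume s(m) = 2·3^m − 4 for some m ≥ 0.
Then s(m+1) = 3s(m) + 8 = 3·(2·3^m − 4) + 8 = 6·3^m − 12 + 8 = 2·3^{m+1} − 4.
By induction, s(n) = 2·3^n − 4 for all n ≥ 0.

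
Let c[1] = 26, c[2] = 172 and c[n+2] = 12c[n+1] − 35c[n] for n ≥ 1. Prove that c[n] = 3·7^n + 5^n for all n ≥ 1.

Base cases: c[1] = 26 and 3·7^1 + 5^1 = 26; c[2] = 172 and 3·7^2 + 5^2 = 172.
Assume c[i] = 3·7^i + 5^i for all 1 ≤ i ≤ j, where j ≥ 2.
Then c[j+1] = 12c[j] − 35c[j−1] = 12·(3·7^j + 5^j) − 35·(3·7^{j−1} + 5^{j−1}) = 3·(12·7 − 35)7^{j−1} + (12·5 − 35)5^{j−1} = 147·7^{j−1} + 25·5^{j−1} = 3·7^{j+1} + 5^{j+1}.
So the formula holds for j+1, and by strong induction c[n] = 3·7^n + 5^n for all n ≥ 1.

c[n] = 3·7^n + 5^n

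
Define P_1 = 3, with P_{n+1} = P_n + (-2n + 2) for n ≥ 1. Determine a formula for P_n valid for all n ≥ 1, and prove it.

Claim: P_n = -n^2 + 3n + 1.

Base case: P_1 = 3, and -1^2 + 3·1 + 1 = 3.
Assume P_r = -r^2 + 3r + 1.
Then P_{r+1} = P_r + (-2r + 2) = (-r^2 + 3r + 1) + (-2r + 2) = -r^2 + r + 3,
and -(r+1)^2 + 3·(r+1) + 1 = -r^2 + r + 3.
This completes the inductive step, so P_n = -n^2 + 3n + 1 for all n ≥ 1.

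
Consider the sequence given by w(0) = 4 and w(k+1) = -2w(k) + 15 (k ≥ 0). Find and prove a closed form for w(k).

Claim: w(k) = -(-2)^k + 5.

Base case: w(0) = 4, and -(-2)^0 + 5 = -1 + 5 = 4.
Assume w(j) = -(-2)^j + 5 for some j ≥ 0.
Then w(j+1) = -2w(j) + 15 = -2·(-(-2)^j + 5) + 15 = 2·(-2)^j − 10 + 15 = -(-2)^{j+1} + 5.
Hence w(k) = -(-2)^k + 5 for every k ≥ 0, by induction.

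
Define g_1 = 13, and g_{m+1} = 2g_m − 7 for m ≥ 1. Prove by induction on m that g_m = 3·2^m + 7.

Base case: g_1 = 13, and 3·2^1 + 7 = 6 + 7 = 13.
Assume g_k = 3·2^k + 7 for some k ≥ 1.
Then g_{k+1} = 2g_k − 7 = 2·(3·2^k + 7) − 7 = 6·2^k + 14 − 7 = 3·2^{k+1} + 7.
By induction, g_m = 3·2^m + 7 for all m ≥ 1.

g_m = 3·2^m + 7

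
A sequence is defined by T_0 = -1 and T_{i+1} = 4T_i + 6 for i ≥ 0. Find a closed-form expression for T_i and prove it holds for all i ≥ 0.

Claim: T_i = 4^i − 2.

Base case: T_0 = -1, and 4^0 − 2 = 1 − 2 = -1.
Assume T_j = 4^j − 2 for some j ≥ 0.
Then T_{j+1} = 4T_j + 6 = 4·(4^j − 2) + 6 = 4^{j+1} − 8 + 6 = 4^{j+1} − 2.
So the formula holds for j+1, and by induction T_i = 4^i − 2 for all i ≥ 0.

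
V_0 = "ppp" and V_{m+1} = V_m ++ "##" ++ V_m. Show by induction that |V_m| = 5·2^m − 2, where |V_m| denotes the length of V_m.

Base case: |V_0| = 3, and 5·2^0 − 2 = 3.
Assume |V_k| = 5·2^k − 2.
Then |V_{k+1}| = |V_k| + 2 + |V_k| = 2|V_k| + 2 = 2(5·2^k − 2) + 2 = 5·2^{k+1} − 4 + 2 = 5·2^{k+1} − 2.
Hence |V_m| = 5·2^m − 2 for every m ≥ 0, by induction.

|V_m| = 5·2^m − 2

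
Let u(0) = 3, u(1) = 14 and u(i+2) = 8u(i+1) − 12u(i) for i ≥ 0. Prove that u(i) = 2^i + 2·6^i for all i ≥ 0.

Base cases: u(0) = 3 and 2^0 + 2·6^0 = 3; u(1) = 14 and 2^1 + 2·6^1 = 14.
Assume u(t) = 2^t + 2·6^t for all 0 ≤ t ≤ j, where j ≥ 1.
Then u(j+1) = 8u(j) − 12u(j−1) = 8·(2^j + 2·6^j) − 12·(2^{j−1} + 2·6^{j−1}) = (8·2 − 12)2^{j−1} + 2·(8·6 − 12)6^{j−1} = 4·2^{j−1} + 72·6^{j−1} = 2^{j+1} + 2·6^{j+1}.
Hence u(i) = 2^i + 2·6^i for every i ≥ 0, by strong induction.

u(i) = 2^i + 2·6^i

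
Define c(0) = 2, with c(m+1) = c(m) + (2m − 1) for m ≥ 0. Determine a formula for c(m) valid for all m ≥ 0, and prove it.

Claim: c(m) = m^2 − 2m + 2.

Base case: c(0) = 2, and 0^2 − 2·0 + 2 = 2.
Assume c(k) = k^2 − 2k + 2.
Then c(k+1) = c(k) + (2k − 1) = (k^2 − 2k + 2) + (2k − 1) = k^2 + 1,
and (k+1)^2 − 2·(k+1) + 2 = k^2 + 1.
This completes the inductive step, so c(m) = m^2 − 2m + 2 for all m ≥ 0.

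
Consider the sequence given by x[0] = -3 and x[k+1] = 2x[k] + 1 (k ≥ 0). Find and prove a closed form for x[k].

Claim: x[k] = -2^{k+1} − 1.

Base case: x[0] = -3, and -2^{0+1} − 1 = -2 − 1 = -3.
Assume x[m] = -2^{m+1} − 1 for some m ≥ 0.
Then x[m+1] = 2x[m] + 1 = 2·(-2^{m+1} − 1) + 1 = -2^{m+2} − 2 + 1 = -2^{m+2} − 1.
So the formula holds for m+1, and by induction x[k] = -2^{k+1} − 1 for all k ≥ 0.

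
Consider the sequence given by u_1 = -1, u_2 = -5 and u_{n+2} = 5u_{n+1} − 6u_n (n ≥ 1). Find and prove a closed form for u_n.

Claim: u_n = -3^n + 2^n.

Base cases: u_1 = -1 and -3^1 + 2^1 = -1; u_2 = -5 and -3^2 + 2^2 = -5.
Assume u_j = -3^j + 2^j for all 1 ≤ j ≤ m, where m ≥ 2.
Then u_{m+1} = 5u_m − 6u_{m−1} = 5·(-3^m + 2^m) − 6·(-3^{m−1} + 2^{m−1}) = -(5·3 − 6)3^{m−1} + (5·2 − 6)2^{m−1} = -9·3^{m−1} + 4·2^{m−1} = -3^{m+1} + 2^{m+1}.
This completes the inductive step, so u_n = -3^n + 2^n for all n ≥ 1.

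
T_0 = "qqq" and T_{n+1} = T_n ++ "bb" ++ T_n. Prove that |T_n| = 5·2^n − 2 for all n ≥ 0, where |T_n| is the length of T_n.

Base case: |T_0| = 3, and 5·2^0 − 2 = 3.
Assume |T_m| = 5·2^m − 2.
Then |T_{m+1}| = |T_m| + 2 + |T_m| = 2|T_m| + 2 = 2(5·2^m − 2) + 2 = 5·2^{m+1} − 4 + 2 = 5·2^{m+1} − 2.
This completes the inductive step, so |T_n| = 5·2^n − 2 for all n ≥ 0.

|T_n| = 5·2^n − 2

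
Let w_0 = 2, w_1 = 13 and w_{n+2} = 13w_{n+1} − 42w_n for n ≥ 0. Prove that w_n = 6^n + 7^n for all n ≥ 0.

Base cases: w_0 = 2 and 6^0 + 7^0 = 2; w_1 = 13 and 6^1 + 7^1 = 13.
Assume w_i = 6^i + 7^i for all 0 ≤ i ≤ j, where j ≥ 1.
Then w_{j+1} = 13w_j − 42w_{j−1} = 13·(6^j + 7^j) − 42·(6^{j−1} + 7^{j−1}) = (13·6 − 42)6^{j−1} + (13·7 − 42)7^{j−1} = 36·6^{j−1} + 49·7^{j−1} = 6^{j+1} + 7^{j+1}.
Hence w_n = 6^n + 7^n for every n ≥ 0, by strong induction.

w_n = 6^n + 7^n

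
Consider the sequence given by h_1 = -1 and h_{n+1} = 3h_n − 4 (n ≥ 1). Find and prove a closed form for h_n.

Claim: h_n = -3^n + 2.

Base case: h_1 = -1, and -3^1 + 2 = -3 + 2 = -1.
Assume h_r = -3^r + 2 for some r ≥ 1.
Then h_{r+1} = 3h_r − 4 = 3·(-3^r + 2) − 4 = -3^{r+1} + 6 − 4 = -3^{r+1} + 2.
By induction, h_n = -3^n + 2 for all n ≥ 1.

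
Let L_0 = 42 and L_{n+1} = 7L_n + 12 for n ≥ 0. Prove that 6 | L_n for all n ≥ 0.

Base case: L_0 = 42 = 6·7, so 6 | L_0.
Assume 6 | L_k, so L_k = 6t for some integer t.
Then L_{k+1} = 7L_k + 12 = 7·(6t) + 12 = 6(7t + 2), so 6 | L_{k+1}.
So the property holds for k+1, and by induction 6 | L_n for all n ≥ 0.

6 | L_n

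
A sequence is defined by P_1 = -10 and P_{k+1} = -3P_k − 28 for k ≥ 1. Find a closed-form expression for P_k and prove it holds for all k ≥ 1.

Claim: P_k = (-3)^k − 7.

Base case: P_1 = -10, and (-3)^1 − 7 = -3 − 7 = -10.
Assume P_r = (-3)^r − 7 for some r ≥ 1.
Then P_{r+1} = -3P_r − 28 = -3·((-3)^r − 7) − 28 = -3·(-3)^r + 21 − 28 = (-3)^{r+1} − 7.
Hence P_k = (-3)^k − 7 for every k ≥ 1, by induction.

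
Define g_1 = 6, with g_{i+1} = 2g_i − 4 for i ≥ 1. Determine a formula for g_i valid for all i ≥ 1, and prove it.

Claim: g_i = 2^i + 4.

Base case: g_1 = 6, and 2^1 + 4 = 2 + 4 = 6.
Assume g_r = 2^r + 4 for some r ≥ 1.
Then g_{r+1} = 2g_r − 4 = 2·(2^r + 4) − 4 = 2^{r+1} + 8 − 4 = 2^{r+1} + 4.
This completes the inductive step, so g_i = 2^i + 4 for all i ≥ 1.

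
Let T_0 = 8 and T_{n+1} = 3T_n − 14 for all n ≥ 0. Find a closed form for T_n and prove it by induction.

Claim: T_n = 3^n + 7.

Base case: T_0 = 8, and 3^0 + 7 = 1 + 7 = 8.
Assume T_m = 3^m + 7 for some m ≥ 0.
Then T_{m+1} = 3T_m − 14 = 3·(3^m + 7) − 14 = 3^{m+1} + 21 − 14 = 3^{m+1} + 7.
By induction, T_n = 3^n + 7 for all n ≥ 0.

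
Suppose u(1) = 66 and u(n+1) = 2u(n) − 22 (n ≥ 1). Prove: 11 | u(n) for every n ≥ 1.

Base case: u(1) = 66 = 11·6, so 11 | u(1).
Assume 11 | u(k), so u(k) = 11t for some integer t.
Then u(k+1) = 2u(k) − 22 = 2·(11t) − 22 = 11(2t − 2), so 11 | u(k+1).
This completes the inductive step, so 11 | u(n) for all n ≥ 1.

11 | u(n)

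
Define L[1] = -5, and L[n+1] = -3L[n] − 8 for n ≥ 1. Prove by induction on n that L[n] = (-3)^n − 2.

Base case: L[1] = -5, and (-3)^1 − 2 = -3 − 2 = -5.
Assume L[r] = (-3)^r − 2 for some r ≥ 1.
Then L[r+1] = -3L[r] − 8 = -3·((-3)^r − 2) − 8 = -3·(-3)^r + 6 − 8 = (-3)^{r+1} − 2.
By induction, L[n] = (-3)^n − 2 for all n ≥ 1.

L[n] = (-3)^n − 2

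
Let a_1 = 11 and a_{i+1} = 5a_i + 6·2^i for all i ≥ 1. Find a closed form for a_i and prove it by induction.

Claim: a_i = 3·5^i − 2·2^i.

Base case: a_1 = 11, and 3·5^1 − 2·2^1 = 15 − 4 = 11.
Assume a_j = 3·5^j − 2·2^j for some j ≥ 1.
Then a_{j+1} = 5a_j + 6·2^j = 5·(3·5^j − 2·2^j) + 6·2^j = 3·5^{j+1} − 10·2^j + 6·2^j = 3·5^{j+1} − 4·2^j = 3·5^{j+1} − 2·2^{j+1}.
Hence a_i = 3·5^i − 2·2^i for every i ≥ 1, by induction.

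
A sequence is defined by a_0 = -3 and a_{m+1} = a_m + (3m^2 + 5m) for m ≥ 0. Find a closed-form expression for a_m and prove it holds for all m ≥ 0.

Claim: a_m = m^3 + m^2 − 2m − 3.

Base case: a_0 = -3, and 0^3 + 0^2 − 2·0 − 3 = -3.
Assume a_j = j^3 + j^2 − 2j − 3.
Then a_{j+1} = a_j + (3j^2 + 5j) = (j^3 + j^2 − 2j − 3) + (3j^2 + 5j) = j^3 + 4j^2 + 3j − 3,
and (j+1)^3 + (j+1)^2 − 2·(j+1) − 3 = j^3 + 4j^2 + 3j − 3.
By induction, a_m = m^3 + m^2 − 2m − 3 for all m ≥ 0.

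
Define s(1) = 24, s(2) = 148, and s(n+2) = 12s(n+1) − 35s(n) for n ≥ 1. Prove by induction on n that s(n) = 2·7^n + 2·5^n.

Base cases: s(1) = 24 and 2·7^1 + 2·5^1 = 24; s(2) = 148 and 2·7^2 + 2·5^2 = 148.
Assume s(i) = 2·7^i + 2·5^i for all 1 ≤ i ≤ j, where j ≥ 2.
Then s(j+1) = 12s(j) − 35s(j−1) = 12·(2·7^j + 2·5^j) − 35·(2·7^{j−1} + 2·5^{j−1}) = 2·(12·7 − 35)7^{j−1} + 2·(12·5 − 35)5^{j−1} = 98·7^{j−1} + 50·5^{j−1} = 2·7^{j+1} + 2·5^{j+1}.
So the formula holds for j+1, and by strong induction s(n) = 2·7^n + 2·5^n for all n ≥ 1.

s(n) = 2·7^n + 2·5^n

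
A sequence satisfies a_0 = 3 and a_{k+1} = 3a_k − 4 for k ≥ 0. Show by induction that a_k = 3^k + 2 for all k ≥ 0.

Base case: a_0 = 3, and 3^0 + 2 = 1 + 2 = 3.
Assume a_r = 3^r + 2 for some r ≥ 0.
Then a_{r+1} = 3a_r − 4 = 3·(3^r + 2) − 4 = 3^{r+1} + 6 − 4 = 3^{r+1} + 2.
By induction, a_k = 3^k + 2 for all k ≥ 0.

a_k = 3^k + 2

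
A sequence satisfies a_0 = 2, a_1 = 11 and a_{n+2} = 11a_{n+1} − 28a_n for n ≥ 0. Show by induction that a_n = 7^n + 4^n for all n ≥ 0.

Base cases: a_0 = 2 and 7^0 + 4^0 = 2; a_1 = 11 and 7^1 + 4^1 = 11.
Assume a_j = 7^j + 4^j for all 0 ≤ j ≤ r, where r ≥ 1.
Then a_{r+1} = 11a_r − 28a_{r−1} = 11·(7^r + 4^r) − 28·(7^{r−1} + 4^{r−1}) = (11·7 − 28)7^{r−1} + (11·4 − 28)4^{r−1} = 49·7^{r−1} + 16·4^{r−1} = 7^{r+1} + 4^{r+1}.
This completes the inductive step, so a_n = 7^n + 4^n for all n ≥ 0.

a_n = 7^n + 4^n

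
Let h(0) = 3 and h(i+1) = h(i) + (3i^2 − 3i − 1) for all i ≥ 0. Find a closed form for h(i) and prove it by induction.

Claim: h(i) = i^3 − 3i^2 + i + 3.

Base case: h(0) = 3, and 0^3 − 3·0^2 + 0 + 3 = 3.
Assume h(r) = r^3 − 3r^2 + r + 3.
Then h(r+1) = h(r) + (3r^2 − 3r − 1) = (r^3 − 3r^2 + r + 3) + (3r^2 − 3r − 1) = r^3 − 2r + 2,
and (r+1)^3 − 3·(r+1)^2 + (r+1) + 3 = r^3 − 2r + 2.
Hence h(i) = i^3 − 3i^2 + i + 3 for every i ≥ 0, by induction.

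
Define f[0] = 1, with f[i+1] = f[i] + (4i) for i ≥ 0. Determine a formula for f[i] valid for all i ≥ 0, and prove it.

Claim: f[i] = 2i^2 − 2i + 1.

Base case: f[0] = 1, and 2·0^2 − 2·0 + 1 = 1.
Assume f[k] = 2k^2 − 2k + 1.
Then f[k+1] = f[k] + (4k) = (2k^2 − 2k + 1) + (4k) = 2k^2 + 2k + 1,
and 2·(k+1)^2 − 2·(k+1) + 1 = 2k^2 + 2k + 1.
Hence f[i] = 2i^2 − 2i + 1 for every i ≥ 0, by induction.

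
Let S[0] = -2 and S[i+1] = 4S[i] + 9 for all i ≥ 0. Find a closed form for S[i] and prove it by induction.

Claim: S[i] = 4^i − 3.

Base case: S[0] = -2, and 4^0 − 3 = 1 − 3 = -2.
Assume S[m] = 4^m − 3 for some m ≥ 0.
Then S[m+1] = 4S[m] + 9 = 4·(4^m − 3) + 9 = 4^{m+1} − 12 + 9 = 4^{m+1} − 3.
This completes the inductive step, so S[i] = 4^i − 3 for all i ≥ 0.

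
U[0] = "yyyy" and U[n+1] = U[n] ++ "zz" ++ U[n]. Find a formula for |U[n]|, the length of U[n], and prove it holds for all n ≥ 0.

Claim: |U[n]| = 6·2^n − 2.

Base case: |U[0]| = 4, and 6·2^0 − 2 = 4.
Assume |U[k]| = 6·2^k − 2.
Then |U[k+1]| = |U[k]| + 2 + |U[k]| = 2|U[k]| + 2 = 2(6·2^k − 2) + 2 = 6·2^{k+1} − 4 + 2 = 6·2^{k+1} − 2.
So the formula holds for k+1, and by induction |U[n]| = 6·2^n − 2 for all n ≥ 0.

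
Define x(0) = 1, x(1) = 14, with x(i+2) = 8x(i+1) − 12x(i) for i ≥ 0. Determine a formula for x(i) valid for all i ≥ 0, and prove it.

Claim: x(i) = 3·6^i − 2·2^i.

Base cases: x(0) = 1 and 3·6^0 − 2·2^0 = 1; x(1) = 14 and 3·6^1 − 2·2^1 = 14.
Assume x(t) = 3·6^t − 2·2^t for all 0 ≤ t ≤ j, where j ≥ 1.
Then x(j+1) = 8x(j) − 12x(j−1) = 8·(3·6^j − 2·2^j) − 12·(3·6^{j−1} − 2·2^{j−1}) = 3·(8·6 − 12)6^{j−1} − 2·(8·2 − 12)2^{j−1} = 108·6^{j−1} − 8·2^{j−1} = 3·6^{j+1} − 2·2^{j+1}.
Hence x(i) = 3·6^i − 2·2^i for every i ≥ 0, by strong induction.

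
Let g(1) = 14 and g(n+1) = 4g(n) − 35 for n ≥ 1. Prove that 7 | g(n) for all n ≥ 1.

Base case: g(1) = 14 = 7·2, so 7 | g(1).
Assume 7 | g(r), so g(r) = 7t for some integer t.
Then g(r+1) = 4g(r) − 35 = 4·(7t) − 35 = 7(4t − 5), so 7 | g(r+1).
This completes the inductive step, so 7 | g(n) for all n ≥ 1.

7 | g(n)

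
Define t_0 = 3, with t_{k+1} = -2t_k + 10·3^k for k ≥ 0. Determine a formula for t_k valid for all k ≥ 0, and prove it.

Claim: t_k = (-2)^k + 2·3^k.

Base case: t_0 = 3, and (-2)^0 + 2·3^0 = 1 + 2 = 3.
Assume t_r = (-2)^r + 2·3^r for some r ≥ 0.
Then t_{r+1} = -2t_r + 10·3^r = -2·((-2)^r + 2·3^r) + 10·3^r = (-2)^{r+1} − 4·3^r + 10·3^r = (-2)^{r+1} + 6·3^r = (-2)^{r+1} + 2·3^{r+1}.
By induction, t_k = (-2)^k + 2·3^k for all k ≥ 0.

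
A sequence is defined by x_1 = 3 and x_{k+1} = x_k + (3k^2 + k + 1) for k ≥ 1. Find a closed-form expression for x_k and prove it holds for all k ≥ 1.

Claim: x_k = k^3 − k^2 + k + 2.

Base case: x_1 = 3, and 1^3 − 1^2 + 1 + 2 = 3.
Assume x_m = m^3 − m^2 + m + 2.
Then x_{m+1} = x_m + (3m^2 + m + 1) = (m^3 − m^2 + m + 2) + (3m^2 + m + 1) = m^3 + 2m^2 + 2m + 3,
and (m+1)^3 − (m+1)^2 + (m+1) + 2 = m^3 + 2m^2 + 2m + 3.
By induction, x_k = k^3 − k^2 + k + 2 for all k ≥ 1.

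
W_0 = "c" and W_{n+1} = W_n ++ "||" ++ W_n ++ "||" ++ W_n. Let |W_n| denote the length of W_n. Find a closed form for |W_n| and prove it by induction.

Claim: |W_n| = 3^{n+1} − 2.

Base case: |W_0| = 1, and 3^{0+1} − 2 = 1.
Assume |W_j| = 3^{j+1} − 2.
Then |W_{j+1}| = 3|W_j| + 4 = 3(3^{j+1} − 2) + 4 = 3^{j+2} − 6 + 4 = 3^{j+2} − 2.
By induction, |W_n| = 3^{n+1} − 2 for all n ≥ 0.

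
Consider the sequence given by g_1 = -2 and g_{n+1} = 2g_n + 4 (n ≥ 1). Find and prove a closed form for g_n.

Claim: g_n = 2^n − 4.

Base case: g_1 = -2, and 2^1 − 4 = 2 − 4 = -2.
Assume g_r = 2^r − 4 for some r ≥ 1.
Then g_{r+1} = 2g_r + 4 = 2·(2^r − 4) + 4 = 2^{r+1} − 8 + 4 = 2^{r+1} − 4.
Hence g_n = 2^n − 4 for every n ≥ 1, by induction.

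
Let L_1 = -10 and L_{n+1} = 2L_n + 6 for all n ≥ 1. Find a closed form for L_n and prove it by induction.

Claim: L_n = -2^{n+1} − 6.

Base case: L_1 = -10, and -2^{1+1} − 6 = -4 − 6 = -10.
Assume L_k = -2^{k+1} − 6 for some k ≥ 1.
Then L_{k+1} = 2L_k + 6 = 2·(-2^{k+1} − 6) + 6 = -2^{k+2} − 12 + 6 = -2^{k+2} − 6.
Hence L_n = -2^{n+1} − 6 for every n ≥ 1, by induction.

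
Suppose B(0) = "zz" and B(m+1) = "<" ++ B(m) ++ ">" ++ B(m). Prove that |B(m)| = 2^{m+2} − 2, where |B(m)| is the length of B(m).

Base case: |B(0)| = 2, and 2^{0+2} − 2 = 2.
Assume |B(r)| = 2^{r+2} − 2.
Then |B(r+1)| = 1 + |B(r)| + 1 + |B(r)| = 2|B(r)| + 2 = 2(2^{r+2} − 2) + 2 = 2^{r+3} − 4 + 2 = 2^{r+3} − 2.
Hence |B(m)| = 2^{m+2} − 2 for every m ≥ 0, by induction.

|B(m)| = 2^{m+2} − 2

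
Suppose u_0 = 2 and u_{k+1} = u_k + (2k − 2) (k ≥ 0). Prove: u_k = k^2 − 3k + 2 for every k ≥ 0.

Base case: u_0 = 2, and 0^2 − 3·0 + 2 = 2.
Assume u_r = r^2 − 3r + 2.
Then u_{r+1} = u_r + (2r − 2) = (r^2 − 3r + 2) + (2r − 2) = r^2 − r,
and (r+1)^2 − 3·(r+1) + 2 = r^2 − r.
Hence u_k = k^2 − 3k + 2 for every k ≥ 0, by induction.

u_k = k^2 − 3k + 2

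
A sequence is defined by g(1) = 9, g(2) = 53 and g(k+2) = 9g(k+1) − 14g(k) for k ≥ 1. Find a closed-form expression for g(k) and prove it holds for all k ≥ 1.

Claim: g(k) = 7^k + 2^k.

Base cases: g(1) = 9 and 7^1 + 2^1 = 9; g(2) = 53 and 7^2 + 2^2 = 53.
Assume g(j) = 7^j + 2^j for all 1 ≤ j ≤ m, where m ≥ 2.
Then g(m+1) = 9g(m) − 14g(m−1) = 9·(7^m + 2^m) − 14·(7^{m−1} + 2^{m−1}) = (9·7 − 14)7^{m−1} + (9·2 − 14)2^{m−1} = 49·7^{m−1} + 4·2^{m−1} = 7^{m+1} + 2^{m+1}.
Hence g(k) = 7^k + 2^k for every k ≥ 1, by strong induction.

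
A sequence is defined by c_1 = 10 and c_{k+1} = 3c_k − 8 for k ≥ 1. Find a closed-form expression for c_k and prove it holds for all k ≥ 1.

Claim: c_k = 2·3^k + 4.

Base case: c_1 = 10, and 2·3^1 + 4 = 6 + 4 = 10.
Assume c_j = 2·3^j + 4 for some j ≥ 1.
Then c_{j+1} = 3c_j − 8 = 3·(2·3^j + 4) − 8 = 6·3^j + 12 − 8 = 2·3^{j+1} + 4.
This completes the inductive step, so c_k = 2·3^k + 4 for all k ≥ 1.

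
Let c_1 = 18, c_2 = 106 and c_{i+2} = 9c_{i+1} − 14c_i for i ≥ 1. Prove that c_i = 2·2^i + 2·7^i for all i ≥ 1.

Base cases: c_1 = 18 and 2·2^1 + 2·7^1 = 18; c_2 = 106 and 2·2^2 + 2·7^2 = 106.
Assume c_j = 2·2^j + 2·7^j for all 1 ≤ j ≤ k, where k ≥ 2.
Then c_{k+1} = 9c_k − 14c_{k−1} = 9·(2·2^k + 2·7^k) − 14·(2·2^{k−1} + 2·7^{k−1}) = 2·(9·2 − 14)2^{k−1} + 2·(9·7 − 14)7^{k−1} = 8·2^{k−1} + 98·7^{k−1} = 2·2^{k+1} + 2·7^{k+1}.
So the formula holds for k+1, and by strong induction c_i = 2·2^i + 2·7^i for all i ≥ 1.

c_i = 2·2^i + 2·7^i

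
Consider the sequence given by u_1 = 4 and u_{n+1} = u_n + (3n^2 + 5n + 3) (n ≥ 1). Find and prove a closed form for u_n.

Claim: u_n = n^3 + n^2 + n + 1.

Base case: u_1 = 4, and 1^3 + 1^2 + 1 + 1 = 4.
Assume u_k = k^3 + k^2 + k + 1.
Then u_{k+1} = u_k + (3k^2 + 5k + 3) = (k^3 + k^2 + k + 1) + (3k^2 + 5k + 3) = k^3 + 4k^2 + 6k + 4,
and (k+1)^3 + (k+1)^2 + (k+1) + 1 = k^3 + 4k^2 + 6k + 4.
This completes the inductive step, so u_n = n^3 + n^2 + n + 1 for all n ≥ 1.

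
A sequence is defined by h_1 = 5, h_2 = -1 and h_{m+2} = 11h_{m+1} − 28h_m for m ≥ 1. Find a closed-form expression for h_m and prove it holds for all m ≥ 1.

Claim: h_m = 3·4^m − 7^m.

Base cases: h_1 = 5 and 3·4^1 − 7^1 = 5; h_2 = -1 and 3·4^2 − 7^2 = -1.
Assume h_i = 3·4^i − 7^i for all 1 ≤ i ≤ j, where j ≥ 2.
Then h_{j+1} = 11h_j − 28h_{j−1} = 11·(3·4^j − 7^j) − 28·(3·4^{j−1} − 7^{j−1}) = 3·(11·4 − 28)4^{j−1} − (11·7 − 28)7^{j−1} = 48·4^{j−1} − 49·7^{j−1} = 3·4^{j+1} − 7^{j+1}.
Hence h_m = 3·4^m − 7^m for every m ≥ 1, by strong induction.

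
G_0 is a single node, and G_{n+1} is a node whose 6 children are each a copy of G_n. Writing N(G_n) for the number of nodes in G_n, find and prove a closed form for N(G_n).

Claim: N(G_n) = (6^{n+1} − 1)/5.

Base case: N(G_0) = 1, and (6^{0+1} − 1)/5 = 1.
Assume N(G_k) = (6^{k+1} − 1)/5.
Then N(G_{k+1}) = 1 + 6N(G_k) = 1 + 6·(6^{k+1} − 1)/5 = 1 + (6^{k+2} − 6)/5 = (5 + 6^{k+2} − 6)/5 = (6^{k+2} − 1)/5.
Hence N(G_n) = (6^{n+1} − 1)/5 for every n ≥ 0, by induction.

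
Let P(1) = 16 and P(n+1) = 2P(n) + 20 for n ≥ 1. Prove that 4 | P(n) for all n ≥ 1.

Base case: P(1) = 16 = 4·4, so 4 | P(1).
Assume 4 | P(k), so P(k) = 4t for some integer t.
Then P(k+1) = 2P(k) + 20 = 2·(4t) + 20 = 4(2t + 5), so 4 | P(k+1).
Hence 4 | P(n) for every n ≥ 1, by induction.

4 | P(n)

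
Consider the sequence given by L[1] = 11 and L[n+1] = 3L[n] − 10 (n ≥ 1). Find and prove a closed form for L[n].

Claim: L[n] = 2·3^n + 5.

Base case: L[1] = 11, and 2·3^1 + 5 = 6 + 5 = 11.
Assume L[j] = 2·3^j + 5 for some j ≥ 1.
Then L[j+1] = 3L[j] − 10 = 3·(2·3^j + 5) − 10 = 6·3^j + 15 − 10 = 2·3^{j+1} + 5.
By induction, L[n] = 2·3^n + 5 for all n ≥ 1.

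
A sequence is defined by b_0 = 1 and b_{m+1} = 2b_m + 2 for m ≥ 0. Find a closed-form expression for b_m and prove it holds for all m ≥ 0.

Claim: b_m = 3·2^m − 2.

Base case: b_0 = 1, and 3·2^0 − 2 = 3 − 2 = 1.
Assume b_j = 3·2^j − 2 for some j ≥ 0.
Then b_{j+1} = 2b_j + 2 = 2·(3·2^j − 2) + 2 = 6·2^j − 4 + 2 = 3·2^{j+1} − 2.
This completes the inductive step, so b_m = 3·2^m − 2 for all m ≥ 0.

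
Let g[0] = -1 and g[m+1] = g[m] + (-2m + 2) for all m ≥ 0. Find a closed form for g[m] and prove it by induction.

Claim: g[m] = -m^2 + 3m − 1.

Base case: g[0] = -1, and -0^2 + 3·0 − 1 = -1.
Assume g[r] = -r^2 + 3r − 1.
Then g[r+1] = g[r] + (-2r + 2) = (-r^2 + 3r − 1) + (-2r + 2) = -r^2 + r + 1,
and -(r+1)^2 + 3·(r+1) − 1 = -r^2 + r + 1.
This completes the inductive step, so g[m] = -m^2 + 3m − 1 for all m ≥ 0.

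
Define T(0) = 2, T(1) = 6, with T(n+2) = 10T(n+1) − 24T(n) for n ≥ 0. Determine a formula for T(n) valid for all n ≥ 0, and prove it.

Claim: T(n) = 3·4^n − 6^n.

Base cases: T(0) = 2 and 3·4^0 − 6^0 = 2; T(1) = 6 and 3·4^1 − 6^1 = 6.
Assume T(j) = 3·4^j − 6^j for all 0 ≤ j ≤ k, where k ≥ 1.
Then T(k+1) = 10T(k) − 24T(k−1) = 10·(3·4^k − 6^k) − 24·(3·4^{k−1} − 6^{k−1}) = 3·(10·4 − 24)4^{k−1} − (10·6 − 24)6^{k−1} = 48·4^{k−1} − 36·6^{k−1} = 3·4^{k+1} − 6^{k+1}.
This completes the inductive step, so T(n) = 3·4^n − 6^n for all n ≥ 0.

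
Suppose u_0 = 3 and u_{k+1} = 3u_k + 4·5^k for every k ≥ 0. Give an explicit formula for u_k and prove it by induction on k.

Claim: u_k = 3^k + 2·5^k.

Base case: u_0 = 3, and 3^0 + 2·5^0 = 1 + 2 = 3.
Assume u_m = 3^m + 2·5^m for some m ≥ 0.
Then u_{m+1} = 3u_m + 4·5^m = 3·(3^m + 2·5^m) + 4·5^m = 3^{m+1} + 6·5^m + 4·5^m = 3^{m+1} + 10·5^m = 3^{m+1} + 2·5^{m+1}.
So the formula holds for m+1, and by induction u_k = 3^k + 2·5^k for all k ≥ 0.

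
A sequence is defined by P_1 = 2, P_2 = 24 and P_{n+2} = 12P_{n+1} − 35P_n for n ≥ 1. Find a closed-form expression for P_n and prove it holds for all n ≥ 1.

Claim: P_n = 7^n − 5^n.

Base cases: P_1 = 2 and 7^1 − 5^1 = 2; P_2 = 24 and 7^2 − 5^2 = 24.
Assume P_i = 7^i − 5^i for all 1 ≤ i ≤ j, where j ≥ 2.
Then P_{j+1} = 12P_j − 35P_{j−1} = 12·(7^j − 5^j) − 35·(7^{j−1} − 5^{j−1}) = (12·7 − 35)7^{j−1} − (12·5 − 35)5^{j−1} = 49·7^{j−1} − 25·5^{j−1} = 7^{j+1} − 5^{j+1}.
By strong induction, P_n = 7^n − 5^n for all n ≥ 1.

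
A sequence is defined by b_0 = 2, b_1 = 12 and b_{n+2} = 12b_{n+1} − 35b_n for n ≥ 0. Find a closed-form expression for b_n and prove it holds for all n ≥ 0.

Claim: b_n = 5^n + 7^n.

Base cases: b_0 = 2 and 5^0 + 7^0 = 2; b_1 = 12 and 5^1 + 7^1 = 12.
Assume b_j = 5^j + 7^j for all 0 ≤ j ≤ m, where m ≥ 1.
Then b_{m+1} = 12b_m − 35b_{m−1} = 12·(5^m + 7^m) − 35·(5^{m−1} + 7^{m−1}) = (12·5 − 35)5^{m−1} + (12·7 − 35)7^{m−1} = 25·5^{m−1} + 49·7^{m−1} = 5^{m+1} + 7^{m+1}.
Hence b_n = 5^n + 7^n for every n ≥ 0, by strong induction.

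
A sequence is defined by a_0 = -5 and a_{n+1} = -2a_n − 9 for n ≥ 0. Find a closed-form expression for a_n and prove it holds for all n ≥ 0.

Claim: a_n = -2·(-2)^n − 3.

Base case: a_0 = -5, and -2·(-2)^0 − 3 = -2 − 3 = -5.
Assume a_r = -2·(-2)^r − 3 for some r ≥ 0.
Then a_{r+1} = -2a_r − 9 = -2·(-2·(-2)^r − 3) − 9 = 4·(-2)^r + 6 − 9 = -2·(-2)^{r+1} − 3.
This completes the inductive step, so a_n = -2·(-2)^n − 3 for all n ≥ 0.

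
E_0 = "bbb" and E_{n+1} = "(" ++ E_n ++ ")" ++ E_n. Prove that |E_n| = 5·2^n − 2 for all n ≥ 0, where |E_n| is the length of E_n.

Base case: |E_0| = 3, and 5·2^0 − 2 = 3.
Assume |E_j| = 5·2^j − 2.
Then |E_{j+1}| = 1 + |E_j| + 1 + |E_j| = 2|E_j| + 2 = 2(5·2^j − 2) + 2 = 5·2^{j+1} − 4 + 2 = 5·2^{j+1} − 2.
By induction, |E_n| = 5·2^n − 2 for all n ≥ 0.

|E_n| = 5·2^n − 2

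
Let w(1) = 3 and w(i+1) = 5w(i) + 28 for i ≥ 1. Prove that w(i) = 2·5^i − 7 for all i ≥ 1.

Base case: w(1) = 3, and 2·5^1 − 7 = 10 − 7 = 3.
Assume w(r) = 2·5^r − 7 for some r ≥ 1.
Then w(r+1) = 5w(r) + 28 = 5·(2·5^r − 7) + 28 = 10·5^r − 35 + 28 = 2·5^{r+1} − 7.
By induction, w(i) = 2·5^i − 7 for all i ≥ 1.

w(i) = 2·5^i − 7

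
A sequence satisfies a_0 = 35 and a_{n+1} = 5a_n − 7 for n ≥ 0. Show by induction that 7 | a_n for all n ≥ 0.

Base case: a_0 = 35 = 7·5, so 7 | a_0.
Assume 7 | a_k, so a_k = 7t for some integer t.
Then a_{k+1} = 5a_k − 7 = 5·(7t) − 7 = 7(5t − 1), so 7 | a_{k+1}.
By induction, 7 | a_n for all n ≥ 0.

7 | a_n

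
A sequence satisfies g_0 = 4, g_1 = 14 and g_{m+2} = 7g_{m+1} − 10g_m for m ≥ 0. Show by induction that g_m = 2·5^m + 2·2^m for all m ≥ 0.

Base cases: g_0 = 4 and 2·5^0 + 2·2^0 = 4; g_1 = 14 and 2·5^1 + 2·2^1 = 14.
Assume g_j = 2·5^j + 2·2^j for all 0 ≤ j ≤ k, where k ≥ 1.
Then g_{k+1} = 7g_k − 10g_{k−1} = 7·(2·5^k + 2·2^k) − 10·(2·5^{k−1} + 2·2^{k−1}) = 2·(7·5 − 10)5^{k−1} + 2·(7·2 − 10)2^{k−1} = 50·5^{k−1} + 8·2^{k−1} = 2·5^{k+1} + 2·2^{k+1}.
So the formula holds for k+1, and by strong induction g_m = 2·5^m + 2·2^m for all m ≥ 0.

g_m = 2·5^m + 2·2^m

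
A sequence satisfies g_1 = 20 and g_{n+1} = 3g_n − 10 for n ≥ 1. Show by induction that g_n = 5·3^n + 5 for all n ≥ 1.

Base case: g_1 = 20, and 5·3^1 + 5 = 15 + 5 = 20.
Assume g_r = 5·3^r + 5 for some r ≥ 1.
Then g_{r+1} = 3g_r − 10 = 3·(5·3^r + 5) − 10 = 15·3^r + 15 − 10 = 5·3^{r+1} + 5.
So the formula holds for r+1, and by induction g_n = 5·3^n + 5 for all n ≥ 1.

g_n = 5·3^n + 5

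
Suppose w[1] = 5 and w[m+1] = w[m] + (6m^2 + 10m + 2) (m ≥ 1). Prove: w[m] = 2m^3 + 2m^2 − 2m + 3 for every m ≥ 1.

Base case: w[1] = 5, and 2·1^3 + 2·1^2 − 2·1 + 3 = 5.
Assume w[j] = 2j^3 + 2j^2 − 2j + 3.
Then w[j+1] = w[j] + (6j^2 + 10j + 2) = (2j^3 + 2j^2 − 2j + 3) + (6j^2 + 10j + 2) = 2j^3 + 8j^2 + 8j + 5,
and 2·(j+1)^3 + 2·(j+1)^2 − 2·(j+1) + 3 = 2j^3 + 8j^2 + 8j + 5.
By induction, w[m] = 2m^3 + 2m^2 − 2m + 3 for all m ≥ 1.

w[m] = 2m^3 + 2m^2 − 2m + 3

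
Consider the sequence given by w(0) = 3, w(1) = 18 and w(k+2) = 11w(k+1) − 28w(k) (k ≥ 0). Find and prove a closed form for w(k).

Claim: w(k) = 4^k + 2·7^k.

Base cases: w(0) = 3 and 4^0 + 2·7^0 = 3; w(1) = 18 and 4^1 + 2·7^1 = 18.
Assume w(j) = 4^j + 2·7^j for all 0 ≤ j ≤ m, where m ≥ 1.
Then w(m+1) = 11w(m) − 28w(m−1) = 11·(4^m + 2·7^m) − 28·(4^{m−1} + 2·7^{m−1}) = (11·4 − 28)4^{m−1} + 2·(11·7 − 28)7^{m−1} = 16·4^{m−1} + 98·7^{m−1} = 4^{m+1} + 2·7^{m+1}.
So the formula holds for m+1, and by strong induction w(k) = 4^k + 2·7^k for all k ≥ 0.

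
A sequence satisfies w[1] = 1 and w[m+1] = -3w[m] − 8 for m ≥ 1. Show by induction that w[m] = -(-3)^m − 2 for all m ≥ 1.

Base case: w[1] = 1, and -(-3)^1 − 2 = 3 − 2 = 1.
Assume w[j] = -(-3)^j − 2 for some j ≥ 1.
Then w[j+1] = -3w[j] − 8 = -3·(-(-3)^j − 2) − 8 = 3·(-3)^j + 6 − 8 = -(-3)^{j+1} − 2.
This completes the inductive step, so w[m] = -(-3)^m − 2 for all m ≥ 1.

w[m] = -(-3)^m − 2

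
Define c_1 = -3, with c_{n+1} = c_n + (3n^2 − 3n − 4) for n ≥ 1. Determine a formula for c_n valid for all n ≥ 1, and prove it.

Claim: c_n = n^3 − 3n^2 − 2n + 1.

Base case: c_1 = -3, and 1^3 − 3·1^2 − 2·1 + 1 = -3.
Assume c_k = k^3 − 3k^2 − 2k + 1.
Then c_{k+1} = c_k + (3k^2 − 3k − 4) = (k^3 − 3k^2 − 2k + 1) + (3k^2 − 3k − 4) = k^3 − 5k − 3,
and (k+1)^3 − 3·(k+1)^2 − 2·(k+1) + 1 = k^3 − 5k − 3.
Hence c_n = n^3 − 3n^2 − 2n + 1 for every n ≥ 1, by induction.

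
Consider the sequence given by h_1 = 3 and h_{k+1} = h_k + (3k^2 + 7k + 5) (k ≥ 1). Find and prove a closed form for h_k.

Claim: h_k = k^3 + 2k^2 + 2k − 2.

Base case: h_1 = 3, and 1^3 + 2·1^2 + 2·1 − 2 = 3.
Assume h_r = r^3 + 2r^2 + 2r − 2.
Then h_{r+1} = h_r + (3r^2 + 7r + 5) = (r^3 + 2r^2 + 2r − 2) + (3r^2 + 7r + 5) = r^3 + 5r^2 + 9r + 3,
and (r+1)^3 + 2·(r+1)^2 + 2·(r+1) − 2 = r^3 + 5r^2 + 9r + 3.
Hence h_k = k^3 + 2k^2 + 2k − 2 for every k ≥ 1, by induction.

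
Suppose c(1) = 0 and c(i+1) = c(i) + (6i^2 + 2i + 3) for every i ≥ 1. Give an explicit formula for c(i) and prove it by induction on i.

Claim: c(i) = 2i^3 − 2i^2 + 3i − 3.

Base case: c(1) = 0, and 2·1^3 − 2·1^2 + 3·1 − 3 = 0.
Assume c(j) = 2j^3 − 2j^2 + 3j − 3.
Then c(j+1) = c(j) + (6j^2 + 2j + 3) = (2j^3 − 2j^2 + 3j − 3) + (6j^2 + 2j + 3) = 2j^3 + 4j^2 + 5j,
and 2·(j+1)^3 − 2·(j+1)^2 + 3·(j+1) − 3 = 2j^3 + 4j^2 + 5j.
By induction, c(i) = 2i^3 − 2i^2 + 3i − 3 for all i ≥ 1.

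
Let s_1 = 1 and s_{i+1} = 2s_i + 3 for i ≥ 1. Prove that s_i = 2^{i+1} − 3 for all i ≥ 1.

Base case: s_1 = 1, and 2^{1+1} − 3 = 4 − 3 = 1.
Assume s_r = 2^{r+1} − 3 for some r ≥ 1.
Then s_{r+1} = 2s_r + 3 = 2·(2^{r+1} − 3) + 3 = 2^{r+2} − 6 + 3 = 2^{r+2} − 3.
So the formula holds for r+1, and by induction s_i = 2^{i+1} − 3 for all i ≥ 1.

s_i = 2^{i+1} − 3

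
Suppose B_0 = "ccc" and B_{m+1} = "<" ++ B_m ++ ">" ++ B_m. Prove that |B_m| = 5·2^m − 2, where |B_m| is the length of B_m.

Base case: |B_0| = 3, and 5·2^0 − 2 = 3.
Assume |B_r| = 5·2^r − 2.
Then |B_{r+1}| = 1 + |B_r| + 1 + |B_r| = 2|B_r| + 2 = 2(5·2^r − 2) + 2 = 5·2^{r+1} − 4 + 2 = 5·2^{r+1} − 2.
This completes the inductive step, so |B_m| = 5·2^m − 2 for all m ≥ 0.

|B_m| = 5·2^m − 2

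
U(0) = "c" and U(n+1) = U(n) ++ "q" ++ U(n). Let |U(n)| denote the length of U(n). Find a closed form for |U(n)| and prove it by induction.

Claim: |U(n)| = 2^{n+1} − 1.

Base case: |U(0)| = 1, and 2^{0+1} − 1 = 1.
Assume |U(m)| = 2^{m+1} − 1.
Then |U(m+1)| = |U(m)| + 1 + |U(m)| = 2|U(m)| + 1 = 2(2^{m+1} − 1) + 1 = 2^{m+2} − 2 + 1 = 2^{m+2} − 1.
By induction, |U(n)| = 2^{n+1} − 1 for all n ≥ 0.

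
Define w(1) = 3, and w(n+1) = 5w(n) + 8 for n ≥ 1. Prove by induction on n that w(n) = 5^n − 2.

Base case: w(1) = 3, and 5^1 − 2 = 5 − 2 = 3.
Assume w(r) = 5^r − 2 for some r ≥ 1.
Then w(r+1) = 5w(r) + 8 = 5·(5^r − 2) + 8 = 5^{r+1} − 10 + 8 = 5^{r+1} − 2.
This completes the inductive step, so w(n) = 5^n − 2 for all n ≥ 1.

w(n) = 5^n − 2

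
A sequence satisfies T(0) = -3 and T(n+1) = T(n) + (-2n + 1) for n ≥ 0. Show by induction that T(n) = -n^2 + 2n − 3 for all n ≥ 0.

Base case: T(0) = -3, and -0^2 + 2·0 − 3 = -3.
Assume T(r) = -r^2 + 2r − 3.
Then T(r+1) = T(r) + (-2r + 1) = (-r^2 + 2r − 3) + (-2r + 1) = -r^2 − 2,
and -(r+1)^2 + 2·(r+1) − 3 = -r^2 − 2.
By induction, T(n) = -n^2 + 2n − 3 for all n ≥ 0.

T(n) = -n^2 + 2n − 3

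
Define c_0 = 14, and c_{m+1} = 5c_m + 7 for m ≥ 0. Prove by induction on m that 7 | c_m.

Base case: c_0 = 14 = 7·2, so 7 | c_0.
Assume 7 | c_r, so c_r = 7t for some integer t.
Then c_{r+1} = 5c_r + 7 = 5·(7t) + 7 = 7(5t + 1), so 7 | c_{r+1}.
So the property holds for r+1, and by induction 7 | c_m for all m ≥ 0.

7 | c_m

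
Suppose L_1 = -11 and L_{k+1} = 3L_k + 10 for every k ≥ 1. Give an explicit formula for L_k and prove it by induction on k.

Claim: L_k = -2·3^k − 5.

Base case: L_1 = -11, and -2·3^1 − 5 = -6 − 5 = -11.
Assume L_r = -2·3^r − 5 for some r ≥ 1.
Then L_{r+1} = 3L_r + 10 = 3·(-2·3^r − 5) + 10 = -6·3^r − 15 + 10 = -2·3^{r+1} − 5.
So the formula holds for r+1, and by induction L_k = -2·3^k − 5 for all k ≥ 1.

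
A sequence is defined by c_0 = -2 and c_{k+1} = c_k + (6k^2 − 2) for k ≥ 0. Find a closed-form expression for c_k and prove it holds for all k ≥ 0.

Claim: c_k = 2k^3 − 3k^2 − k − 2.

Base case: c_0 = -2, and 2·0^3 − 3·0^2 − 0 − 2 = -2.
Assume c_j = 2j^3 − 3j^2 − j − 2.
Then c_{j+1} = c_j + (6j^2 − 2) = (2j^3 − 3j^2 − j − 2) + (6j^2 − 2) = 2j^3 + 3j^2 − j − 4,
and 2·(j+1)^3 − 3·(j+1)^2 − (j+1) − 2 = 2j^3 + 3j^2 − j − 4.
Hence c_k = 2k^3 − 3k^2 − k − 2 for every k ≥ 0, by induction.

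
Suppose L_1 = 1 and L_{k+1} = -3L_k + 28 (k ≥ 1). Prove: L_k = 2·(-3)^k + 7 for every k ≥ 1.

Base case: L_1 = 1, and 2·(-3)^1 + 7 = -6 + 7 = 1.
Assume L_m = 2·(-3)^m + 7 for some m ≥ 1.
Then L_{m+1} = -3L_m + 28 = -3·(2·(-3)^m + 7) + 28 = -6·(-3)^m − 21 + 28 = 2·(-3)^{m+1} + 7.
By induction, L_k = 2·(-3)^k + 7 for all k ≥ 1.

L_k = 2·(-3)^k + 7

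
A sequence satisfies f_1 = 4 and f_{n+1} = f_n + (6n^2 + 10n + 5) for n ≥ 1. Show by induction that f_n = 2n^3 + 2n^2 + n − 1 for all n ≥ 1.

Base case: f_1 = 4, and 2·1^3 + 2·1^2 + 1 − 1 = 4.
Assume f_j = 2j^3 + 2j^2 + j − 1.
Then f_{j+1} = f_j + (6j^2 + 10j + 5) = (2j^3 + 2j^2 + j − 1) + (6j^2 + 10j + 5) = 2j^3 + 8j^2 + 11j + 4,
and 2·(j+1)^3 + 2·(j+1)^2 + (j+1) − 1 = 2j^3 + 8j^2 + 11j + 4.
By induction, f_n = 2n^3 + 2n^2 + n − 1 for all n ≥ 1.

f_n = 2n^3 + 2n^2 + n − 1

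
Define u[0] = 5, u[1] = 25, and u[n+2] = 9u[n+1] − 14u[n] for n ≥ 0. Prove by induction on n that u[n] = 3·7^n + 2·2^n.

Base cases: u[0] = 5 and 3·7^0 + 2·2^0 = 5; u[1] = 25 and 3·7^1 + 2·2^1 = 25.
Assume u[j] = 3·7^j + 2·2^j for all 0 ≤ j ≤ r, where r ≥ 1.
Then u[r+1] = 9u[r] − 14u[r−1] = 9·(3·7^r + 2·2^r) − 14·(3·7^{r−1} + 2·2^{r−1}) = 3·(9·7 − 14)7^{r−1} + 2·(9·2 − 14)2^{r−1} = 147·7^{r−1} + 8·2^{r−1} = 3·7^{r+1} + 2·2^{r+1}.
Hence u[n] = 3·7^n + 2·2^n for every n ≥ 0, by strong induction.

u[n] = 3·7^n + 2·2^n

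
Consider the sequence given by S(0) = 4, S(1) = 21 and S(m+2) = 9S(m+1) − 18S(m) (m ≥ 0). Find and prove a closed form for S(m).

Claim: S(m) = 3·6^m + 3^m.

Base cases: S(0) = 4 and 3·6^0 + 3^0 = 4; S(1) = 21 and 3·6^1 + 3^1 = 21.
Assume S(j) = 3·6^j + 3^j for all 0 ≤ j ≤ r, where r ≥ 1.
Then S(r+1) = 9S(r) − 18S(r−1) = 9·(3·6^r + 3^r) − 18·(3·6^{r−1} + 3^{r−1}) = 3·(9·6 − 18)6^{r−1} + (9·3 − 18)3^{r−1} = 108·6^{r−1} + 9·3^{r−1} = 3·6^{r+1} + 3^{r+1}.
This completes the inductive step, so S(m) = 3·6^m + 3^m for all m ≥ 0.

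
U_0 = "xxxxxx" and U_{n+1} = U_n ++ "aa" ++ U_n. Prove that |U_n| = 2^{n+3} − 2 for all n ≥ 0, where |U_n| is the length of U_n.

Base case: |U_0| = 6, and 2^{0+3} − 2 = 6.
Assume |U_r| = 2^{r+3} − 2.
Then |U_{r+1}| = |U_r| + 2 + |U_r| = 2|U_r| + 2 = 2(2^{r+3} − 2) + 2 = 2^{r+1+3} − 4 + 2 = 2^{r+1+3} − 2.
So the formula holds for r+1, and by induction |U_n| = 2^{n+3} − 2 for all n ≥ 0.

|U_n| = 2^{n+3} − 2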